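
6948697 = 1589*4373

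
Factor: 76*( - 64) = -4864 = -2^8*19^1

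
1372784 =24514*56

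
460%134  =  58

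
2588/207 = 2588/207 = 12.50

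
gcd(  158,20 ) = 2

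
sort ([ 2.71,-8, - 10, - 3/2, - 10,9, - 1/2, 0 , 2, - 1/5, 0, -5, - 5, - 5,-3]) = [ - 10, - 10, - 8 , - 5, - 5, - 5, - 3 , - 3/2, - 1/2, - 1/5,0,0,2, 2.71, 9 ]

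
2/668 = 1/334  =  0.00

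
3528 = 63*56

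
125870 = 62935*2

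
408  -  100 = 308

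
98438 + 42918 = 141356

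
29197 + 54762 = 83959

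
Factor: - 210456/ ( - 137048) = 3^2*79^1*463^( - 1) = 711/463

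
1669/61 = 1669/61 = 27.36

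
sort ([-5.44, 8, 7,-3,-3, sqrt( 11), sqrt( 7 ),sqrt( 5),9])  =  [-5.44, - 3, - 3,sqrt( 5), sqrt( 7), sqrt( 11),7, 8, 9 ] 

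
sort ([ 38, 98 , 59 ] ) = [38, 59,98]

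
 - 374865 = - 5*74973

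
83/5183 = 83/5183= 0.02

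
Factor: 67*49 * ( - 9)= - 3^2*7^2 * 67^1=   - 29547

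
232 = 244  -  12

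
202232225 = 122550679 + 79681546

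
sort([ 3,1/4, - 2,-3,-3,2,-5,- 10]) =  [-10 , - 5,-3, - 3, - 2,1/4,2,3 ] 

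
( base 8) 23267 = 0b10011010110111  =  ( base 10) 9911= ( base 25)FLB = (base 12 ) 589B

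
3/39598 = 3/39598 = 0.00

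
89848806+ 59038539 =148887345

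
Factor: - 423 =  -3^2 * 47^1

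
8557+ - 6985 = 1572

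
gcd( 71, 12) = 1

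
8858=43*206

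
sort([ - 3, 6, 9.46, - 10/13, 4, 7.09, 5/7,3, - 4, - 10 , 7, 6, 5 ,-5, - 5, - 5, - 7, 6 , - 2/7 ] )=[ - 10,- 7,-5, -5,-5, - 4, - 3 , - 10/13, - 2/7, 5/7, 3,  4, 5,  6, 6,6,7, 7.09, 9.46 ]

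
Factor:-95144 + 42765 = - 52379 = - 52379^1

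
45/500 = 9/100= 0.09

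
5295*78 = 413010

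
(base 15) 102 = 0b11100011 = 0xE3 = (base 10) 227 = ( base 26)8J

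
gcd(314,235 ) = 1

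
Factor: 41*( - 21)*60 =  - 2^2*3^2 *5^1*7^1*41^1=- 51660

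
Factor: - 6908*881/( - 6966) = 2^1 * 3^( - 4)*11^1*43^( - 1)*157^1*881^1  =  3042974/3483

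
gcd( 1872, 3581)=1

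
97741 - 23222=74519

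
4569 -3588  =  981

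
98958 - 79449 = 19509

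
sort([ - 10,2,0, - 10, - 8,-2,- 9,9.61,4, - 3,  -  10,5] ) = [  -  10, - 10, - 10,-9,- 8, - 3, - 2, 0, 2,4,5,  9.61 ] 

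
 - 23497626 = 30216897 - 53714523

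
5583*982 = 5482506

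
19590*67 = 1312530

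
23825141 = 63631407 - 39806266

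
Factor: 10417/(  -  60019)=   -11^1 * 47^(-1 )*947^1*1277^( - 1 )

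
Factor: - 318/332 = -2^( - 1)*3^1*53^1*83^(-1)=-159/166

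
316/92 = 79/23=3.43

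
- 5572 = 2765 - 8337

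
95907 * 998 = 95715186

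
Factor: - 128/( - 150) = 64/75 = 2^6*3^( -1 )*5^(-2) 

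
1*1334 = 1334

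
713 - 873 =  - 160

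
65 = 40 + 25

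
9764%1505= 734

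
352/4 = 88 = 88.00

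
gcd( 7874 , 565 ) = 1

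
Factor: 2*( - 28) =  - 2^3*7^1=- 56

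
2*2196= 4392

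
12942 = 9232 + 3710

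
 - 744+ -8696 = -9440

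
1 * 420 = 420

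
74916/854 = 87 + 309/427 =87.72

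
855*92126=78767730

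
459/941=459/941 =0.49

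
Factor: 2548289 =2548289^1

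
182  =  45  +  137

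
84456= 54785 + 29671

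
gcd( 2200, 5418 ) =2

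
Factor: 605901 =3^1 * 139^1* 1453^1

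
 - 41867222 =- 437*95806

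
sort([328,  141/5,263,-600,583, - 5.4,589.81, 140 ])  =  [ - 600, - 5.4,141/5,140,263,  328, 583,589.81 ]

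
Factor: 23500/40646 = 2^1 * 5^3*47^1*20323^(  -  1)= 11750/20323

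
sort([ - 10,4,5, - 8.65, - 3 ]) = [  -  10, - 8.65, - 3, 4,5 ]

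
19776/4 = 4944 = 4944.00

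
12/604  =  3/151 = 0.02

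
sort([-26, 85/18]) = [-26, 85/18]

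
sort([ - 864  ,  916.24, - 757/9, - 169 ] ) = [ - 864, - 169,-757/9, 916.24 ] 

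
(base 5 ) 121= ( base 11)33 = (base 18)20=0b100100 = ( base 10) 36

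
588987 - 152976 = 436011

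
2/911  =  2/911 = 0.00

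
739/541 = 1 + 198/541 = 1.37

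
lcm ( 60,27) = 540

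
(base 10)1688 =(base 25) 2hd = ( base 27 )28E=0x698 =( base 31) 1NE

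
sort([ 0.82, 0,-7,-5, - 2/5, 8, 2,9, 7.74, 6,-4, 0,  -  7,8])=[ - 7,  -  7, - 5,-4, - 2/5,0,0, 0.82,2, 6, 7.74, 8,8, 9]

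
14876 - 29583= -14707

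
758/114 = 6+37/57 =6.65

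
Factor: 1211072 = 2^6*127^1*149^1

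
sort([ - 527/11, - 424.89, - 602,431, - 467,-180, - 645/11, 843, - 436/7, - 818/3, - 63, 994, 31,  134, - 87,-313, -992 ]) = [ -992, - 602,  -  467, - 424.89, - 313,  -  818/3, - 180, - 87, - 63, - 436/7, - 645/11, - 527/11,  31,134 , 431, 843,  994]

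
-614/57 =-11 + 13/57=-10.77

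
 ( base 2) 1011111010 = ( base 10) 762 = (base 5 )11022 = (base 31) oi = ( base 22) 1CE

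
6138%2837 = 464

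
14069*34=478346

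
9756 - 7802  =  1954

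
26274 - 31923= - 5649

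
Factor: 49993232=2^4*3124577^1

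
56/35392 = 1/632 = 0.00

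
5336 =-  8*( - 667 )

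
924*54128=50014272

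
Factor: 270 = 2^1*3^3*5^1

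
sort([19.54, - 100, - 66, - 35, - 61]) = [ - 100, - 66, - 61, - 35, 19.54]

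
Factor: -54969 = -3^1*73^1*251^1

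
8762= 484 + 8278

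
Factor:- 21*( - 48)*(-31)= -31248 = - 2^4*3^2*7^1*31^1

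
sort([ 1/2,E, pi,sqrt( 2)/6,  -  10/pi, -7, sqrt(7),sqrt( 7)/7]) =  [ - 7,- 10/pi, sqrt(2)/6,sqrt( 7)/7,1/2,sqrt (7 ), E, pi] 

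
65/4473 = 65/4473 = 0.01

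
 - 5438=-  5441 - -3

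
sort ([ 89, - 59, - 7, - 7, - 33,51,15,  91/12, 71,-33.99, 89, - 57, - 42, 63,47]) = [- 59, - 57, - 42,-33.99,  -  33 , - 7, - 7,91/12,15,47, 51,63,71, 89, 89 ] 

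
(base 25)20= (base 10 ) 50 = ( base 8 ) 62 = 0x32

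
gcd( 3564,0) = 3564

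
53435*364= 19450340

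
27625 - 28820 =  - 1195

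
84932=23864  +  61068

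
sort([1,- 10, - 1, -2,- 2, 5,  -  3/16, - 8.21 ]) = [-10, - 8.21, -2,  -  2, - 1, - 3/16, 1, 5] 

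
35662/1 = 35662 = 35662.00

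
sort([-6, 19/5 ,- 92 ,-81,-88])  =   [-92, - 88,-81,-6, 19/5 ]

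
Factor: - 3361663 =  - 449^1*7487^1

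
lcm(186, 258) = 7998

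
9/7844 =9/7844   =  0.00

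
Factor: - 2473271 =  - 599^1*4129^1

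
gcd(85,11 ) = 1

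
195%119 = 76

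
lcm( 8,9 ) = 72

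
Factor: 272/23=2^4* 17^1*23^( - 1)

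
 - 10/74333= - 10/74333 = - 0.00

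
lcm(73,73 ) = 73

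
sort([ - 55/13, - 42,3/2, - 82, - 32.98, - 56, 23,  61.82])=[ - 82,- 56,-42, - 32.98, - 55/13,3/2, 23,  61.82] 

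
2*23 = 46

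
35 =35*1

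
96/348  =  8/29 =0.28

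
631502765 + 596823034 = 1228325799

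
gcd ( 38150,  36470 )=70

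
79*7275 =574725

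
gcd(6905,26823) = 1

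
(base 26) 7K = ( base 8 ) 312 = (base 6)534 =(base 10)202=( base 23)8I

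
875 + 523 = 1398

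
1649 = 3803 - 2154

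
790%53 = 48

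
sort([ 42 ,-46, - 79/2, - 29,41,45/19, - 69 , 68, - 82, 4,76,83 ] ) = [-82, - 69, -46, - 79/2,-29,45/19,  4 , 41,42,68,76, 83 ] 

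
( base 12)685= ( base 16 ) 3C5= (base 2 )1111000101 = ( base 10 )965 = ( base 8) 1705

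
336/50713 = 336/50713  =  0.01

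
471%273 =198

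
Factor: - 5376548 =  - 2^2 * 43^1*31259^1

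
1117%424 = 269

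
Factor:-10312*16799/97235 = -2^3 * 5^(-1 )*107^1* 157^1*1289^1*19447^( - 1) = - 173231288/97235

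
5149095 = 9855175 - 4706080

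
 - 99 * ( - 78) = 7722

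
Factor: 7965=3^3*5^1*59^1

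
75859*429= 32543511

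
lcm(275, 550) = 550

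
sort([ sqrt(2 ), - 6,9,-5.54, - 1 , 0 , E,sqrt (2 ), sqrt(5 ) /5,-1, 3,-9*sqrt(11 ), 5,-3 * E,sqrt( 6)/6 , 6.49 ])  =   [ - 9*sqrt (11), - 3*E,-6, - 5.54, - 1, - 1,0 , sqrt(6) /6,sqrt( 5)/5, sqrt( 2), sqrt(2),E,3,  5,  6.49,  9 ] 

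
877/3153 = 877/3153 = 0.28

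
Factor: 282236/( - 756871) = -2^2*29^( - 1)*37^1 * 1907^1*26099^( - 1 )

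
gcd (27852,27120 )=12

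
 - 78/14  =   - 39/7 = -5.57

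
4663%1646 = 1371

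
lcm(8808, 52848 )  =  52848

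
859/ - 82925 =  - 1 + 82066/82925 =- 0.01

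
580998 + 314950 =895948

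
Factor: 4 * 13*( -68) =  - 3536 = -2^4* 13^1*17^1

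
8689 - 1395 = 7294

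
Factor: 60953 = 60953^1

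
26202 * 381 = 9982962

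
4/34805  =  4/34805  =  0.00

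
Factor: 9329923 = 17^1*47^1*11677^1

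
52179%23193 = 5793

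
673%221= 10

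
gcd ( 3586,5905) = 1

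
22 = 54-32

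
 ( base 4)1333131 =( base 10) 8157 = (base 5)230112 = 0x1FDD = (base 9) 12163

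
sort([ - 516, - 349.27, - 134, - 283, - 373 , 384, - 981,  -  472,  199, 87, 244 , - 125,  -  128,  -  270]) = [-981, - 516,-472, - 373, - 349.27, - 283 , - 270,-134, - 128,  -  125, 87,199, 244 , 384]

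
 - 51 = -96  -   - 45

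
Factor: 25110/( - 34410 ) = - 3^3*37^(-1)= - 27/37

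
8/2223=8/2223 = 0.00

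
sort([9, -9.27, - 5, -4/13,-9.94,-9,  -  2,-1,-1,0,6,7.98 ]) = [- 9.94, - 9.27,-9, - 5, - 2, -1,-1,-4/13,0, 6, 7.98,9 ]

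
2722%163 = 114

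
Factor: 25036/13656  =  2^( - 1 )*3^( - 1)*11^1 = 11/6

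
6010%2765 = 480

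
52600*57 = 2998200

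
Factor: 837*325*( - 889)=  -241830225 = -  3^3*5^2* 7^1*13^1*31^1*127^1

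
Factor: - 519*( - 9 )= 4671 = 3^3 * 173^1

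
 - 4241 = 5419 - 9660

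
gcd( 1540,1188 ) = 44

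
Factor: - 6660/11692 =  -45/79 = - 3^2*5^1 * 79^( - 1)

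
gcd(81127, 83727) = 1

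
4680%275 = 5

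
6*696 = 4176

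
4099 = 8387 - 4288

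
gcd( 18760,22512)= 3752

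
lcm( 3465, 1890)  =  20790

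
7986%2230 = 1296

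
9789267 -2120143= 7669124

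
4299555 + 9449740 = 13749295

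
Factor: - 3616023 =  - 3^1*19^1*63439^1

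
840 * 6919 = 5811960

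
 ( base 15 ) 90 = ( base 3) 12000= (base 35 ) 3U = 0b10000111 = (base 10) 135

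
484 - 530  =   - 46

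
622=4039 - 3417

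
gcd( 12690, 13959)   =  1269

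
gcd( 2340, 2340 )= 2340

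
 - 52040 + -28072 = -80112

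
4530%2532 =1998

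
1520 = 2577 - 1057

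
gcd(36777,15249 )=897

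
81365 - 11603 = 69762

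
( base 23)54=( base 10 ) 119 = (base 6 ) 315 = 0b1110111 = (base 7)230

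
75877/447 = 75877/447= 169.75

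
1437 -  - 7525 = 8962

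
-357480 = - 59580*6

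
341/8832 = 341/8832 =0.04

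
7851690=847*9270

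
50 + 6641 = 6691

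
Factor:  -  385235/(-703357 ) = 5^1*77047^1*703357^( - 1)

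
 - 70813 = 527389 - 598202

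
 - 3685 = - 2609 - 1076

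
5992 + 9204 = 15196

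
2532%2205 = 327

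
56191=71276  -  15085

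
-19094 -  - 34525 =15431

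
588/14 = 42 = 42.00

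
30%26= 4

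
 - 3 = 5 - 8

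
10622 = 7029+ 3593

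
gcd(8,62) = 2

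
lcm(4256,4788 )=38304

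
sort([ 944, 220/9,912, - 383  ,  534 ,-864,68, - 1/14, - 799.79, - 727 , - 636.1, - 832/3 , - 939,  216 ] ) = [-939 ,-864, - 799.79, - 727,  -  636.1,-383 , - 832/3,-1/14,  220/9,68,216,534,912,944]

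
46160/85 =543 + 1/17=543.06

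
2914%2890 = 24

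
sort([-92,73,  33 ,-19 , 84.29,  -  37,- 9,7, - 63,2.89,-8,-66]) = [-92, - 66, - 63,-37, - 19, - 9, - 8 , 2.89,7,33,73,84.29 ] 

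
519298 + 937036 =1456334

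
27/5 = 5 + 2/5 = 5.40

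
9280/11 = 9280/11 = 843.64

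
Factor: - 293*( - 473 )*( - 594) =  - 82321866 = - 2^1*3^3 * 11^2*43^1*293^1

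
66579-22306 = 44273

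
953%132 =29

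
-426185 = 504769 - 930954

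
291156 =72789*4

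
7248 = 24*302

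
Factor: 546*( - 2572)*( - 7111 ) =9986062632 = 2^3*3^1*7^1*13^2 * 547^1*643^1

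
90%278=90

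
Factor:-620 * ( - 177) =2^2*3^1*5^1  *31^1*59^1 = 109740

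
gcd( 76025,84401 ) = 1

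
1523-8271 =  - 6748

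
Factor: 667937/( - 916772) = -2^ ( - 2)*281^1 * 419^ ( - 1)*547^( - 1)*2377^1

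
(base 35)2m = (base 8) 134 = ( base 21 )48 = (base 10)92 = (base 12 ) 78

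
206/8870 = 103/4435 = 0.02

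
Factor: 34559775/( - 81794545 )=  - 6911955/16358909   =  -3^2*5^1*7^( - 1)*107^(-1)*269^1*571^1*21841^( - 1) 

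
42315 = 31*1365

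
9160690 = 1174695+7985995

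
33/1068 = 11/356=0.03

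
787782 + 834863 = 1622645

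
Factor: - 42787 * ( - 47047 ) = 2012999989 = 7^1*11^1*13^1*47^1*42787^1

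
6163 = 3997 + 2166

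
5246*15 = 78690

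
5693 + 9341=15034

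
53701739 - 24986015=28715724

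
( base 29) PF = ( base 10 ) 740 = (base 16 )2E4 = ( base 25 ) 14f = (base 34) lq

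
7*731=5117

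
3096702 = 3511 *882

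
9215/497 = 18 + 269/497 = 18.54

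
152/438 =76/219  =  0.35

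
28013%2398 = 1635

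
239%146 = 93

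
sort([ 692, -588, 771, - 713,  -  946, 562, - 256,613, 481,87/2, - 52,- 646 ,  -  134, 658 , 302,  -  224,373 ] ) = [ - 946,-713,-646,  -  588, - 256 , - 224,-134,-52, 87/2, 302,  373, 481, 562, 613, 658,  692,771 ] 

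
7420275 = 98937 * 75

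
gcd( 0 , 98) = 98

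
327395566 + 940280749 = 1267676315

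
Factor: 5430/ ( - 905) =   -  6  =  - 2^1 * 3^1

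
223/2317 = 223/2317 = 0.10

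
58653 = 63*931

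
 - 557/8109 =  - 1+7552/8109 = - 0.07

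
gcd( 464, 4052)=4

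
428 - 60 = 368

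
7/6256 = 7/6256 =0.00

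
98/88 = 49/44 = 1.11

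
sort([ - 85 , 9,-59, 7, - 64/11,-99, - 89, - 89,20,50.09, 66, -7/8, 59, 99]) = [ - 99, - 89, - 89, - 85, - 59,- 64/11, -7/8,7, 9, 20,50.09,59, 66 , 99] 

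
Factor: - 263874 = -2^1*3^1*13^1*17^1*199^1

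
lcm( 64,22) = 704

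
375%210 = 165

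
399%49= 7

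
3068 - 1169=1899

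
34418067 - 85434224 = -51016157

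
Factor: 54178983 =3^3*17^1*118037^1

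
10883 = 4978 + 5905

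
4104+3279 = 7383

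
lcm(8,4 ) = 8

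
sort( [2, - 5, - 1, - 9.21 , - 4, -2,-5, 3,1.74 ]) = [ - 9.21, - 5, - 5, - 4,-2, - 1,1.74, 2, 3] 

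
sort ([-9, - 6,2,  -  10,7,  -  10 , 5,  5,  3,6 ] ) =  [ - 10, - 10, - 9,  -  6 , 2,3,5,  5,  6,7 ] 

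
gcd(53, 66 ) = 1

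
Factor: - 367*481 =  - 176527 = -  13^1*37^1*367^1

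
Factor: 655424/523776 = 931/744 = 2^( - 3 )*3^(-1)*7^2*19^1*31^ (-1)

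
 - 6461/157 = - 42+ 133/157 = -  41.15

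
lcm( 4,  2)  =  4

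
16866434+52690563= 69556997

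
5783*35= 202405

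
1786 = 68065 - 66279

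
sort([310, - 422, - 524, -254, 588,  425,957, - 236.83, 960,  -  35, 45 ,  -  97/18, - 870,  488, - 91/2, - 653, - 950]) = [ - 950, -870, -653, - 524, - 422, - 254, - 236.83,-91/2, - 35,  -  97/18, 45,  310,425,488, 588,957,960]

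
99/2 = 99/2 = 49.50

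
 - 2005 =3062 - 5067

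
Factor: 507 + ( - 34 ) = 11^1 * 43^1=473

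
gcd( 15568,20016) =2224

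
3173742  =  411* 7722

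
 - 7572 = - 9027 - - 1455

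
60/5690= 6/569=0.01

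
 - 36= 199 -235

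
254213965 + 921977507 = 1176191472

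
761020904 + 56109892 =817130796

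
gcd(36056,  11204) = 4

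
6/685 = 6/685 = 0.01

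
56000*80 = 4480000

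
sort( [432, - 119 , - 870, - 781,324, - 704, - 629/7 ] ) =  [- 870, -781, - 704, - 119,-629/7, 324, 432 ] 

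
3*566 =1698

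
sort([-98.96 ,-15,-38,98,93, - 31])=[ - 98.96, - 38, - 31,-15,93,98 ]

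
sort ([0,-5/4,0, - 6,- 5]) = [- 6, - 5,-5/4,0 , 0] 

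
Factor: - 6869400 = -2^3*3^1*5^2* 107^2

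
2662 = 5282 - 2620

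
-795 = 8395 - 9190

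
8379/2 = 4189+1/2 = 4189.50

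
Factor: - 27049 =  - 11^1 *2459^1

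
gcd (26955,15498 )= 9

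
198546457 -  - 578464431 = 777010888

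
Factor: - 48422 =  - 2^1* 11^1*31^1* 71^1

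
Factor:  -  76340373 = -3^1*89^1 * 137^1*2087^1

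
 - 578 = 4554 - 5132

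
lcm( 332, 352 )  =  29216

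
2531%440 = 331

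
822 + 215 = 1037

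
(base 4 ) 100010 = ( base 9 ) 1362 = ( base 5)13103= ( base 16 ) 404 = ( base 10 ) 1028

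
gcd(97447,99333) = 1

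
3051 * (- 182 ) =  - 555282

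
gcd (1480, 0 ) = 1480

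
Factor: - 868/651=  -  2^2*3^( - 1 ) = - 4/3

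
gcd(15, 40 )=5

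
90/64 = 1 + 13/32 = 1.41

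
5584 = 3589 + 1995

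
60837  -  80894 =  - 20057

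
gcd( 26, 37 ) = 1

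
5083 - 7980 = - 2897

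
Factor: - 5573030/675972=-2^ ( - 1)* 3^( - 3 )*5^1 * 11^( - 1)*569^ (-1)*557303^1 =- 2786515/337986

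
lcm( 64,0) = 0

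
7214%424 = 6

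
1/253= 1/253 = 0.00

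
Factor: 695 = 5^1*139^1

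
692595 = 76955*9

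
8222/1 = 8222 = 8222.00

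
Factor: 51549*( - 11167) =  - 3^1 * 13^1*859^1* 17183^1=- 575647683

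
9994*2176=21746944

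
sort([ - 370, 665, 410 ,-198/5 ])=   [ - 370 ,  -  198/5 , 410,665 ] 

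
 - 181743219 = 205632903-387376122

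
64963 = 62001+2962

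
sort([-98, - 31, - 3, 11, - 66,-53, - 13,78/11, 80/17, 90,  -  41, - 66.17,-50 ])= [ - 98, -66.17, - 66,-53 , - 50, - 41, - 31,-13,  -  3, 80/17,78/11, 11,90] 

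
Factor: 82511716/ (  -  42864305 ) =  - 2^2*5^(  -  1)*7^1*11^( - 1)*281^1*10487^1*779351^(-1) 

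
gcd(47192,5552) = 2776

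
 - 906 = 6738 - 7644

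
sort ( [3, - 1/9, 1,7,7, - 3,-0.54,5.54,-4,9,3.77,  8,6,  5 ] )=[ - 4, - 3,-0.54, - 1/9, 1, 3,3.77,5, 5.54,  6,7, 7,8,9 ]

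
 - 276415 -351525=-627940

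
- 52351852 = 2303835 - 54655687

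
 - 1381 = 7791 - 9172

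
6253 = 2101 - -4152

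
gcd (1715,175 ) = 35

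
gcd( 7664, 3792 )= 16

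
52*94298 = 4903496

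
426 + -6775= -6349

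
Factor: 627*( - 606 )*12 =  - 4559544 = - 2^3*3^3*11^1*19^1 * 101^1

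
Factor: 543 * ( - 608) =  -330144= -  2^5*3^1*19^1  *  181^1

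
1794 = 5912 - 4118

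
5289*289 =1528521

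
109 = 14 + 95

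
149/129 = 1 + 20/129 = 1.16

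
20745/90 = 230 + 1/2 = 230.50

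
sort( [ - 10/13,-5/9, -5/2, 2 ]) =[ - 5/2,-10/13, - 5/9 , 2 ]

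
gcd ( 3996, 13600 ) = 4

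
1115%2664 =1115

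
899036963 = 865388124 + 33648839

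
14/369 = 14/369 = 0.04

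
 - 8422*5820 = -49016040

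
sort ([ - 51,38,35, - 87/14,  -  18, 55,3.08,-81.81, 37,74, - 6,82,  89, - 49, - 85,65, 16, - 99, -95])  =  [-99, - 95,  -  85 , -81.81,  -  51,  -  49,  -  18,-87/14  ,  -  6  ,  3.08, 16,35,37,38 , 55,65,  74,82,89]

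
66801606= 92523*722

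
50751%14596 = 6963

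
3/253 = 3/253 =0.01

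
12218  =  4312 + 7906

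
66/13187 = 66/13187 = 0.01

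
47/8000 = 47/8000=0.01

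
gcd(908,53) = 1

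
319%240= 79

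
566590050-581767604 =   -  15177554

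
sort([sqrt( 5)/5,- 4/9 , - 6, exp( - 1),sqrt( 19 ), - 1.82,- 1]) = [ - 6, - 1.82,-1, - 4/9, exp( - 1),sqrt( 5) /5,sqrt ( 19 ) ] 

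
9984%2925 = 1209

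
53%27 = 26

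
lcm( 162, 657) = 11826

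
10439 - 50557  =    -  40118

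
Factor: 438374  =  2^1*219187^1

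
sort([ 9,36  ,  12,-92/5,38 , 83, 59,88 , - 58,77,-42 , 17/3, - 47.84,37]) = [ - 58 , - 47.84, - 42,-92/5 , 17/3, 9 , 12, 36,  37,38, 59,77,83  ,  88]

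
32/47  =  32/47= 0.68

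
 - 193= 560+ - 753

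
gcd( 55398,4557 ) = 21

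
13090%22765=13090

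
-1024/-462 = 2  +  50/231 = 2.22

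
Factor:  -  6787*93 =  - 3^1*11^1*31^1*617^1 = - 631191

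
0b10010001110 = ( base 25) 1lg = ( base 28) 1DI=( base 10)1166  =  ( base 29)1b6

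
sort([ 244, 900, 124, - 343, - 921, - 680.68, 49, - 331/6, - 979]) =[-979, - 921, - 680.68,- 343, - 331/6, 49, 124,244,900 ] 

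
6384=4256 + 2128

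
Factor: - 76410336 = - 2^5* 3^1*795941^1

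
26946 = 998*27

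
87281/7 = 12468  +  5/7 =12468.71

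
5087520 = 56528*90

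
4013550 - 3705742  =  307808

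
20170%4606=1746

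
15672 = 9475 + 6197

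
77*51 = 3927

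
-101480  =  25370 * ( - 4)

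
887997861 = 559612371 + 328385490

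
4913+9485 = 14398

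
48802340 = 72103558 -23301218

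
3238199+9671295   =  12909494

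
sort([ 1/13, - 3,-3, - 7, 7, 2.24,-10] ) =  [-10 , - 7, - 3, - 3,1/13,2.24,7]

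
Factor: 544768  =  2^12*7^1 * 19^1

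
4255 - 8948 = - 4693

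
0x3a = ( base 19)31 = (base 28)22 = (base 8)72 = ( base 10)58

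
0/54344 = 0 = 0.00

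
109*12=1308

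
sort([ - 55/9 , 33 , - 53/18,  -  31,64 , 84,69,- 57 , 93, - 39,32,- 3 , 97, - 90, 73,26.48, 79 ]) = [-90, - 57, - 39, - 31, - 55/9, - 3, - 53/18,  26.48,  32,33,  64,69,  73, 79,84, 93,  97]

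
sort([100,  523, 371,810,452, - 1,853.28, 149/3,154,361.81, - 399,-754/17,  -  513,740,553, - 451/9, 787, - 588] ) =[ - 588,- 513, - 399 , - 451/9, - 754/17, -1,149/3,100, 154,361.81,371,452 , 523, 553,740,787, 810,853.28 ] 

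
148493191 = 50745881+97747310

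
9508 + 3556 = 13064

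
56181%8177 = 7119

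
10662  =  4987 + 5675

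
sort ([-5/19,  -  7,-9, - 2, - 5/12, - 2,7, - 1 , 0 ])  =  [ - 9, - 7, - 2 , - 2,  -  1,-5/12 , - 5/19, 0,7] 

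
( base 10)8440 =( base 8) 20370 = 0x20f8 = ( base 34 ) 7A8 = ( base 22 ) h9e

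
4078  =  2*2039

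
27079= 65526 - 38447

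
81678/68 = 40839/34 = 1201.15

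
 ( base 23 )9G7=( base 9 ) 7036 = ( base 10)5136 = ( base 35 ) 46Q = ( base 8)12020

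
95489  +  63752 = 159241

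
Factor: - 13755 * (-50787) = 698575185 = 3^6* 5^1*7^1 * 11^1 * 19^1*131^1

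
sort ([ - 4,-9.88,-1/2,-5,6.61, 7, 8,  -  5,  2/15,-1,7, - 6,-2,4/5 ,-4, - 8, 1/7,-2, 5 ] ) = [ - 9.88 ,  -  8, - 6,  -  5, - 5 , - 4,-4,-2, -2,-1,-1/2,2/15, 1/7, 4/5, 5, 6.61,7, 7, 8 ] 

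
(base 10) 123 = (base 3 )11120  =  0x7B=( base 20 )63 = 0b1111011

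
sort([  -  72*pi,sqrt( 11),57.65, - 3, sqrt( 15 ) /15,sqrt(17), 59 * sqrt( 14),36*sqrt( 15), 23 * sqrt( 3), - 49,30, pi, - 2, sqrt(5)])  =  [ - 72 * pi, - 49 , - 3,-2, sqrt( 15) /15,sqrt(5), pi,sqrt(11 ),sqrt( 17),30, 23*sqrt( 3 ), 57.65,  36*sqrt( 15), 59*sqrt ( 14)]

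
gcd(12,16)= 4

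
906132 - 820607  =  85525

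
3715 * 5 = 18575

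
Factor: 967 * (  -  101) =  - 97667 = -101^1*967^1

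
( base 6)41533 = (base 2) 1010111100001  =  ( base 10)5601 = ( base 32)5F1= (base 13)271B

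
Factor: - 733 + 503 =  - 230= -  2^1*5^1*23^1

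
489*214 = 104646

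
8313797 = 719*11563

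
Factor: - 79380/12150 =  - 2^1*3^( -1)  *5^ (  -  1)*7^2  =  - 98/15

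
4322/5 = 864+2/5 = 864.40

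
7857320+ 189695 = 8047015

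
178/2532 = 89/1266  =  0.07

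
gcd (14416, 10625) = 17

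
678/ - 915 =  - 226/305 = - 0.74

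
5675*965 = 5476375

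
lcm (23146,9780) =694380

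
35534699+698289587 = 733824286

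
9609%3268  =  3073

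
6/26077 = 6/26077 = 0.00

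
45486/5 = 45486/5 = 9097.20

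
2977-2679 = 298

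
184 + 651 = 835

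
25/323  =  25/323 = 0.08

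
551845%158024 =77773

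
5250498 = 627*8374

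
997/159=997/159 = 6.27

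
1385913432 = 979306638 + 406606794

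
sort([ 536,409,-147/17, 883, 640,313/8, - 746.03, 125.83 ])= [ - 746.03, - 147/17, 313/8,  125.83,409, 536,640,883] 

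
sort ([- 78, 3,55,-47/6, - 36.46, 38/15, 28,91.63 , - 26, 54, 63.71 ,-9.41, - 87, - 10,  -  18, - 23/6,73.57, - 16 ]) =[ - 87, - 78,-36.46, - 26, - 18, - 16, - 10, - 9.41, - 47/6, - 23/6,38/15 , 3, 28,54,  55, 63.71,73.57, 91.63 ] 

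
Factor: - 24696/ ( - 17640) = 5^( - 1 )*7^1 =7/5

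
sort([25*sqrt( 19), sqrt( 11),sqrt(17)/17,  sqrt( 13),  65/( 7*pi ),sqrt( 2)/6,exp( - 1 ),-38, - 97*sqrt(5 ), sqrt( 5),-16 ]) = [ - 97*sqrt( 5), - 38, - 16,sqrt( 2)/6, sqrt( 17 )/17, exp(  -  1 ), sqrt(5 ), 65/ ( 7*pi), sqrt(11),sqrt( 13),25*sqrt (19) ] 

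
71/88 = 71/88 = 0.81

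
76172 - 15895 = 60277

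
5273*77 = 406021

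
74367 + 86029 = 160396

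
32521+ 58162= 90683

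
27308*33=901164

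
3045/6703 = 3045/6703=0.45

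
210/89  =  210/89 = 2.36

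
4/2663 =4/2663 = 0.00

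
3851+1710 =5561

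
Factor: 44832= 2^5*3^1*467^1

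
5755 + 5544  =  11299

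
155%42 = 29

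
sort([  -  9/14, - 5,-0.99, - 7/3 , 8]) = [-5, - 7/3, - 0.99, -9/14,8]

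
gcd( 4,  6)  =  2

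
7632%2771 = 2090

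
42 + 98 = 140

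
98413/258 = 381 + 115/258 =381.45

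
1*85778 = 85778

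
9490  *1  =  9490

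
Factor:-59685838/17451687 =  - 2^1 * 3^( - 1 )*11^( - 1 )*23^(-1)*2887^1*10337^1*22993^ ( - 1)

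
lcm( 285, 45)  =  855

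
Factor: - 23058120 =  -2^3*3^1  *5^1*17^1*89^1*127^1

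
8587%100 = 87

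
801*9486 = 7598286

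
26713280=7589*3520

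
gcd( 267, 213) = 3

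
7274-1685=5589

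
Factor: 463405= 5^1 *92681^1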